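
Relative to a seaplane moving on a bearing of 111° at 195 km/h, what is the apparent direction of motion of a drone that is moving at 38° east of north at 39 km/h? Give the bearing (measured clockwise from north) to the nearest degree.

Taking east as x and north as y: drone velocity = (24.011, 30.732) km/h; seaplane velocity = (182.048, -69.882) km/h.
Velocity of drone relative to seaplane = (24.011, 30.732) − (182.048, -69.882) = (-158.037, 100.614) km/h.
Bearing = atan2(-158.04, 100.61) = 302.48° clockwise from north.

302°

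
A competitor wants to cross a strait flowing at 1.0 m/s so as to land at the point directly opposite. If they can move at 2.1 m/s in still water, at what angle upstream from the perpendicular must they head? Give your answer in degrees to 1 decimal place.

To cancel the current, the upstream component of the competitor's velocity must equal the flow: 2.1 sin θ = 1.0.
sin θ = 1.0 / 2.1 = 0.4762.
θ = arcsin(0.4762) = 28.437°.

28.4°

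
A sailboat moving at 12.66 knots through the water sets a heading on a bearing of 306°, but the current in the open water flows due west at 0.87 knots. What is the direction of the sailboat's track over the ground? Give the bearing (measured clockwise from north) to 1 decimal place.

Taking east as x and north as y: velocity relative to the water = (-10.242, 7.441) knots; the water relative to ground = (-0.870, 0.000) knots.
Velocity relative to ground = (-10.242, 7.441) + (-0.870, 0.000) = (-11.112, 7.441) knots.
Bearing = atan2(-11.11, 7.44) = 303.81° clockwise from north.

303.8°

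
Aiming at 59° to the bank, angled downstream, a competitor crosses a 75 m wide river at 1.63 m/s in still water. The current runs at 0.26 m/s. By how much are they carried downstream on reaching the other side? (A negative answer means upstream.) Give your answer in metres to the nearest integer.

Perpendicular speed = 1.397 m/s; crossing time = 75 / 1.397 = 53.679 s.
Net downstream speed = 1.100 m/s.
Drift = 1.100 × 53.679 = 59.021 m (downstream).

59 m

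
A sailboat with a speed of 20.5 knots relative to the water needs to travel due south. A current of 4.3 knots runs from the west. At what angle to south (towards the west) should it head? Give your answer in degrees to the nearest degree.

The current pushes perpendicular to the desired track; the heading must have a component into the current equal to 4.3 knots: 20.5 sin θ = 4.3.
sin θ = 0.2098, so θ = 12.108°.

12°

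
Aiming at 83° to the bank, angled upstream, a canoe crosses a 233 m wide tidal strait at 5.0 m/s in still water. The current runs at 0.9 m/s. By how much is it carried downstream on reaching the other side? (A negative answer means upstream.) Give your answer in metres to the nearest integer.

14 m

Perpendicular speed = 4.963 m/s; crossing time = 233 / 4.963 = 46.950 s.
Net downstream speed = 0.291 m/s.
Drift = 0.291 × 46.950 = 13.646 m (downstream).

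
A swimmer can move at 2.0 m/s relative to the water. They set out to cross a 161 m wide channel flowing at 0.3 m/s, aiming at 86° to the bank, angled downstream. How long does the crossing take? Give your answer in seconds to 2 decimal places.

The component of the swimmer's velocity perpendicular to the bank is 2.0 × sin 86° = 1.995 m/s.
Only the cross-stream component determines the crossing time; the current contributes nothing perpendicular to the bank.
Time = 161 / 1.995 = 80.697 s.

80.70 s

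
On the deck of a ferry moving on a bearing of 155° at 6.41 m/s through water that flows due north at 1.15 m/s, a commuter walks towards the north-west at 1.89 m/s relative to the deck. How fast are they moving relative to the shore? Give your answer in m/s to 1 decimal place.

In east/north components (m/s): commuter relative to ferry = (-1.336, 1.336); ferry relative to water = (2.709, -5.809); water relative to ground = (0.000, 1.150).
Sum = (1.373, -3.323) m/s.
Speed = |(1.373, -3.323)| = 3.595 m/s.

3.6 m/s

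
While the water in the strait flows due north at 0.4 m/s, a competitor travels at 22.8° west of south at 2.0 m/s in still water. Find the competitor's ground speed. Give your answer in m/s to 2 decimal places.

Taking east as x and north as y: velocity relative to the water = (-0.775, -1.844) m/s; the water relative to ground = (0.000, 0.400) m/s.
Velocity relative to ground = (-0.775, -1.844) + (0.000, 0.400) = (-0.775, -1.444) m/s.
Speed = |(-0.775, -1.444)| = 1.639 m/s.

1.64 m/s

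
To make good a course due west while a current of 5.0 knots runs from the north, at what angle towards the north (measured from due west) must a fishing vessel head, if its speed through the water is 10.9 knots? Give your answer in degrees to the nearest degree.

The current pushes perpendicular to the desired track; the heading must have a component into the current equal to 5.0 knots: 10.9 sin θ = 5.0.
sin θ = 0.4587, so θ = 27.304°.

27°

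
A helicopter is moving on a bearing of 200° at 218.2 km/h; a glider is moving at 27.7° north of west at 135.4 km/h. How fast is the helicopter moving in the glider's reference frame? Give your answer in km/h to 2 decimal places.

271.77 km/h

Taking east as x and north as y: helicopter velocity = (-74.629, -205.041) km/h; glider velocity = (-119.882, 62.940) km/h.
Velocity of helicopter relative to glider = (-74.629, -205.041) − (-119.882, 62.940) = (45.254, -267.981) km/h.
Magnitude = |(45.254, -267.981)| = 271.775 km/h.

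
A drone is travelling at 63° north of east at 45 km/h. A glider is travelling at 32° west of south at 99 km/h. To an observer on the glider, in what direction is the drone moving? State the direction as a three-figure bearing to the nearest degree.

030°

Taking east as x and north as y: drone velocity = (20.430, 40.095) km/h; glider velocity = (-52.462, -83.957) km/h.
Velocity of drone relative to glider = (20.430, 40.095) − (-52.462, -83.957) = (72.892, 124.052) km/h.
Bearing = atan2(72.89, 124.05) = 30.44° clockwise from north.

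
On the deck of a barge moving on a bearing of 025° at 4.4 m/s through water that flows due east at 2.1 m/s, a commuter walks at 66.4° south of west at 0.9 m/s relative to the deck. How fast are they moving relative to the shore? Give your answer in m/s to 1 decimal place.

4.8 m/s

In east/north components (m/s): commuter relative to barge = (-0.360, -0.825); barge relative to water = (1.860, 3.988); water relative to ground = (2.100, 0.000).
Sum = (3.599, 3.163) m/s.
Speed = |(3.599, 3.163)| = 4.792 m/s.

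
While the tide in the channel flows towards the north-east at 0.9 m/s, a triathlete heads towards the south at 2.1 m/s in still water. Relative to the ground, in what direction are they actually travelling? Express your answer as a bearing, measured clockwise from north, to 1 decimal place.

156.5°

Taking east as x and north as y: velocity relative to the water = (0.000, -2.100) m/s; the water relative to ground = (0.636, 0.636) m/s.
Velocity relative to ground = (0.000, -2.100) + (0.636, 0.636) = (0.636, -1.464) m/s.
Bearing = atan2(0.64, -1.46) = 156.50° clockwise from north.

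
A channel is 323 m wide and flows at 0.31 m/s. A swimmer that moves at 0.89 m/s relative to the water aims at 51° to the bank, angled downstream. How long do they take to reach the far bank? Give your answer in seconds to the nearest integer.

467 s

The component of the swimmer's velocity perpendicular to the bank is 0.89 × sin 51° = 0.692 m/s.
The flow acts along the bank and has no component across it.
Time = 323 / 0.692 = 466.993 s.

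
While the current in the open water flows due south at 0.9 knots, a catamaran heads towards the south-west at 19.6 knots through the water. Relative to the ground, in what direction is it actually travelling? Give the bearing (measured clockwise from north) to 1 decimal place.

223.2°

Taking east as x and north as y: velocity relative to the water = (-13.859, -13.859) knots; the water relative to ground = (0.000, -0.900) knots.
Velocity relative to ground = (-13.859, -13.859) + (0.000, -0.900) = (-13.859, -14.759) knots.
Bearing = atan2(-13.86, -14.76) = 223.20° clockwise from north.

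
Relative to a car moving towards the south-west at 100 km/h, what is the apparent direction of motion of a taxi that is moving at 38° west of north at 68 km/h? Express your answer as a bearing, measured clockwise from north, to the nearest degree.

Taking east as x and north as y: taxi velocity = (-41.865, 53.585) km/h; car velocity = (-70.711, -70.711) km/h.
Velocity of taxi relative to car = (-41.865, 53.585) − (-70.711, -70.711) = (28.846, 124.295) km/h.
Bearing = atan2(28.85, 124.30) = 13.07° clockwise from north.

013°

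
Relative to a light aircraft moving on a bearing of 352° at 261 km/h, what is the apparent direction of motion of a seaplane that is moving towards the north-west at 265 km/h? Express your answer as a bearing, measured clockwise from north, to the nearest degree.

245°

Taking east as x and north as y: seaplane velocity = (-187.383, 187.383) km/h; light aircraft velocity = (-36.324, 258.460) km/h.
Velocity of seaplane relative to light aircraft = (-187.383, 187.383) − (-36.324, 258.460) = (-151.059, -71.077) km/h.
Bearing = atan2(-151.06, -71.08) = 244.80° clockwise from north.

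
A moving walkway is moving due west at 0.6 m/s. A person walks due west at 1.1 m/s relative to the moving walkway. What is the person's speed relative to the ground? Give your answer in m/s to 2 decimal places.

1.70 m/s

Taking east as x and north as y: moving walkway velocity = (-0.600, 0.000) m/s; person velocity relative to moving walkway = (-1.100, 0.000) m/s.
Velocity relative to ground = (-0.600, 0.000) + (-1.100, 0.000) = (-1.700, 0.000) m/s.
Speed = |(-1.700, 0.000)| = 1.700 m/s.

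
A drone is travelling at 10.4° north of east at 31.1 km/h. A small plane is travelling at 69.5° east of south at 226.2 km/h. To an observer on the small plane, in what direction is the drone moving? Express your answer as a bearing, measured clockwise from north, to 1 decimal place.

295.1°

Taking east as x and north as y: drone velocity = (30.589, 5.614) km/h; small plane velocity = (211.875, -79.217) km/h.
Velocity of drone relative to small plane = (30.589, 5.614) − (211.875, -79.217) = (-181.286, 84.831) km/h.
Bearing = atan2(-181.29, 84.83) = 295.08° clockwise from north.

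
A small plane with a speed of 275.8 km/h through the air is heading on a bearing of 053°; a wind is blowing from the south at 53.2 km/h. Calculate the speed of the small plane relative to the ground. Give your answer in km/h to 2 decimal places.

Taking east as x and north as y: velocity relative to the air = (220.264, 165.981) km/h; the air relative to ground = (0.000, 53.200) km/h.
Velocity relative to ground = (220.264, 165.981) + (0.000, 53.200) = (220.264, 219.181) km/h.
Speed = |(220.264, 219.181)| = 310.735 km/h.

310.73 km/h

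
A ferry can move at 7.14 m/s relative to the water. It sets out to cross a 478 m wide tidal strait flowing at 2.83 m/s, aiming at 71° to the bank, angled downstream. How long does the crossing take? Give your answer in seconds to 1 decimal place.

70.8 s

The component of the ferry's velocity perpendicular to the bank is 7.14 × sin 71° = 6.751 m/s.
The current is parallel to the bank, so it does not affect the crossing time.
Time = 478 / 6.751 = 70.804 s.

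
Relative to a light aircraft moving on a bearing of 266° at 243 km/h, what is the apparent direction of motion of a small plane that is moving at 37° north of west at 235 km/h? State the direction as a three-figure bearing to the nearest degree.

Taking east as x and north as y: small plane velocity = (-187.679, 141.427) km/h; light aircraft velocity = (-242.408, -16.951) km/h.
Velocity of small plane relative to light aircraft = (-187.679, 141.427) − (-242.408, -16.951) = (54.729, 158.377) km/h.
Bearing = atan2(54.73, 158.38) = 19.06° clockwise from north.

019°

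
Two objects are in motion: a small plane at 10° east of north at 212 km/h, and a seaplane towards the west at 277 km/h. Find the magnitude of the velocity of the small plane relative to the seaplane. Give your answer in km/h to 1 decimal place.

Taking east as x and north as y: small plane velocity = (36.813, 208.779) km/h; seaplane velocity = (-277.000, 0.000) km/h.
Velocity of small plane relative to seaplane = (36.813, 208.779) − (-277.000, 0.000) = (313.813, 208.779) km/h.
Magnitude = |(313.813, 208.779)| = 376.919 km/h.

376.9 km/h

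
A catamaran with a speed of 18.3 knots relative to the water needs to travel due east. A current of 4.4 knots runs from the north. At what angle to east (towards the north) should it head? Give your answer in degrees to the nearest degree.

14°

The current pushes perpendicular to the desired track; the heading must have a component into the current equal to 4.4 knots: 18.3 sin θ = 4.4.
sin θ = 0.2404, so θ = 13.912°.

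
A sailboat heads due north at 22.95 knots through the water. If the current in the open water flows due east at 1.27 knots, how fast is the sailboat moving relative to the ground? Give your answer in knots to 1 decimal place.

Taking east as x and north as y: velocity relative to the water = (0.000, 22.950) knots; the water relative to ground = (1.270, 0.000) knots.
Velocity relative to ground = (0.000, 22.950) + (1.270, 0.000) = (1.270, 22.950) knots.
Speed = |(1.270, 22.950)| = 22.985 knots.

23.0 knots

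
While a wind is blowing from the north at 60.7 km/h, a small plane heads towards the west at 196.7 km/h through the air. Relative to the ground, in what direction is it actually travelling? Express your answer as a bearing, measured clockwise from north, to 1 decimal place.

Taking east as x and north as y: velocity relative to the air = (-196.700, 0.000) km/h; the air relative to ground = (0.000, -60.700) km/h.
Velocity relative to ground = (-196.700, 0.000) + (0.000, -60.700) = (-196.700, -60.700) km/h.
Bearing = atan2(-196.70, -60.70) = 252.85° clockwise from north.

252.9°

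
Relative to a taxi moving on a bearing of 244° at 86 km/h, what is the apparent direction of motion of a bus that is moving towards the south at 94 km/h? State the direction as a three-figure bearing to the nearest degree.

Taking east as x and north as y: bus velocity = (0.000, -94.000) km/h; taxi velocity = (-77.296, -37.700) km/h.
Velocity of bus relative to taxi = (0.000, -94.000) − (-77.296, -37.700) = (77.296, -56.300) km/h.
Bearing = atan2(77.30, -56.30) = 126.07° clockwise from north.

126°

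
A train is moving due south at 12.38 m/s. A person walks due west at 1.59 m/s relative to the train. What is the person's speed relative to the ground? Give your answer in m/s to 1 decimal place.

12.5 m/s

Taking east as x and north as y: train velocity = (0.000, -12.380) m/s; person velocity relative to train = (-1.590, 0.000) m/s.
Velocity relative to ground = (0.000, -12.380) + (-1.590, 0.000) = (-1.590, -12.380) m/s.
Speed = |(-1.590, -12.380)| = 12.482 m/s.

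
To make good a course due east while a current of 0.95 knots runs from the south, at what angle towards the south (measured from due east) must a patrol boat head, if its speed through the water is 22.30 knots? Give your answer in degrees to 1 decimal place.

2.4°

The current pushes perpendicular to the desired track; the heading must have a component into the current equal to 0.95 knots: 22.30 sin θ = 0.95.
sin θ = 0.0426, so θ = 2.442°.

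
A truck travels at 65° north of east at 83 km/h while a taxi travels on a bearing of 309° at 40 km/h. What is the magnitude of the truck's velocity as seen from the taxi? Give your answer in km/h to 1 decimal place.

83.0 km/h

Taking east as x and north as y: truck velocity = (35.077, 75.224) km/h; taxi velocity = (-31.086, 25.173) km/h.
Velocity of truck relative to taxi = (35.077, 75.224) − (-31.086, 25.173) = (66.163, 50.051) km/h.
Magnitude = |(66.163, 50.051)| = 82.962 km/h.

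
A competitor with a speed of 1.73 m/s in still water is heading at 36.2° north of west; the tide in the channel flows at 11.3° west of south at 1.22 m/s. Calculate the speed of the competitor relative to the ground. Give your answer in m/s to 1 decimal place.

1.6 m/s

Taking east as x and north as y: velocity relative to the water = (-1.396, 1.022) m/s; the water relative to ground = (-0.239, -1.196) m/s.
Velocity relative to ground = (-1.396, 1.022) + (-0.239, -1.196) = (-1.635, -0.175) m/s.
Speed = |(-1.635, -0.175)| = 1.644 m/s.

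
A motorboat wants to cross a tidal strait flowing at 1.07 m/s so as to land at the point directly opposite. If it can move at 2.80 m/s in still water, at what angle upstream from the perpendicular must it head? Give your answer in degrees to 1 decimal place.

To cancel the current, the upstream component of the motorboat's velocity must equal the flow: 2.80 sin θ = 1.07.
sin θ = 1.07 / 2.80 = 0.3821.
θ = arcsin(0.3821) = 22.466°.

22.5°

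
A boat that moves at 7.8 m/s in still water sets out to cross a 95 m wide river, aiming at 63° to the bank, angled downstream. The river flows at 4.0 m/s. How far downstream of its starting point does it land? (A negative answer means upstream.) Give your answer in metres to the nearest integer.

Perpendicular speed = 6.950 m/s; crossing time = 95 / 6.950 = 13.669 s.
Net downstream speed = 7.541 m/s.
Drift = 7.541 × 13.669 = 103.082 m (downstream).

103 m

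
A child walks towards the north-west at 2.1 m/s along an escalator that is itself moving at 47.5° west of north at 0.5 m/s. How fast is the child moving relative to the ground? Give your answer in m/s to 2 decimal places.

2.60 m/s

Taking east as x and north as y: escalator velocity = (-0.369, 0.338) m/s; child velocity relative to escalator = (-1.485, 1.485) m/s.
Velocity relative to ground = (-0.369, 0.338) + (-1.485, 1.485) = (-1.854, 1.823) m/s.
Speed = |(-1.854, 1.823)| = 2.600 m/s.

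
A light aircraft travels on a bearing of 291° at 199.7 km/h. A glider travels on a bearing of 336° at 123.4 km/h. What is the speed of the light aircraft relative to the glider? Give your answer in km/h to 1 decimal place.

142.3 km/h

Taking east as x and north as y: light aircraft velocity = (-186.436, 71.566) km/h; glider velocity = (-50.191, 112.732) km/h.
Velocity of light aircraft relative to glider = (-186.436, 71.566) − (-50.191, 112.732) = (-136.245, -41.165) km/h.
Magnitude = |(-136.245, -41.165)| = 142.328 km/h.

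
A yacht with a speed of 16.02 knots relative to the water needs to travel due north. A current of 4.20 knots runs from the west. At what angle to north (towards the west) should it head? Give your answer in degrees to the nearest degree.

15°

The current pushes perpendicular to the desired track; the heading must have a component into the current equal to 4.20 knots: 16.02 sin θ = 4.20.
sin θ = 0.2622, so θ = 15.199°.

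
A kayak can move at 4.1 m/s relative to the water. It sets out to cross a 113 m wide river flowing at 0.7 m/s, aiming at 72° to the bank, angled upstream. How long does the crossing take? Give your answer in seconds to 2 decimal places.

28.98 s

The component of the kayak's velocity perpendicular to the bank is 4.1 × sin 72° = 3.899 m/s.
Only the cross-stream component determines the crossing time; the current contributes nothing perpendicular to the bank.
Time = 113 / 3.899 = 28.979 s.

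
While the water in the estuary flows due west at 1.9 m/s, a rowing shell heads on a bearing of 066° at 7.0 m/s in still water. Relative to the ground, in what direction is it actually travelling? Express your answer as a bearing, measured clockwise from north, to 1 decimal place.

057.6°

Taking east as x and north as y: velocity relative to the water = (6.395, 2.847) m/s; the water relative to ground = (-1.900, 0.000) m/s.
Velocity relative to ground = (6.395, 2.847) + (-1.900, 0.000) = (4.495, 2.847) m/s.
Bearing = atan2(4.49, 2.85) = 57.65° clockwise from north.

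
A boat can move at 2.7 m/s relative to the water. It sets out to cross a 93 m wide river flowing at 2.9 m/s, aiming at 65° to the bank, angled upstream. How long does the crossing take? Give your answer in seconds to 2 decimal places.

The component of the boat's velocity perpendicular to the bank is 2.7 × sin 65° = 2.447 m/s.
Only the cross-stream component determines the crossing time; the current contributes nothing perpendicular to the bank.
Time = 93 / 2.447 = 38.005 s.

38.01 s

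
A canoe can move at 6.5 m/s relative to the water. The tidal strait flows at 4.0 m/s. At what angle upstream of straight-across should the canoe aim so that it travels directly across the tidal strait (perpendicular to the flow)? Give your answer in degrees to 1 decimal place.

To cancel the current, the upstream component of the canoe's velocity must equal the flow: 6.5 sin θ = 4.0.
sin θ = 4.0 / 6.5 = 0.6154.
θ = arcsin(0.6154) = 37.980°.

38.0°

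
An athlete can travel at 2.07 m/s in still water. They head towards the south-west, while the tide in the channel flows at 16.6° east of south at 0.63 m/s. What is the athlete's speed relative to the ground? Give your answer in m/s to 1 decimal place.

2.4 m/s

Taking east as x and north as y: velocity relative to the water = (-1.464, -1.464) m/s; the water relative to ground = (0.180, -0.604) m/s.
Velocity relative to ground = (-1.464, -1.464) + (0.180, -0.604) = (-1.284, -2.067) m/s.
Speed = |(-1.284, -2.067)| = 2.434 m/s.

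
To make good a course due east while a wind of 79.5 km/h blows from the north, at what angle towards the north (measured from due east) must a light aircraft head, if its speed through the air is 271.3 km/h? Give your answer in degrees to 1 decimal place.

17.0°

The wind pushes perpendicular to the desired track; the heading must have a component into the wind equal to 79.5 km/h: 271.3 sin θ = 79.5.
sin θ = 0.2930, so θ = 17.040°.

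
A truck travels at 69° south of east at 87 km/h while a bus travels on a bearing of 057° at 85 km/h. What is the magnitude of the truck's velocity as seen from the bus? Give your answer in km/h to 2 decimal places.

133.68 km/h

Taking east as x and north as y: truck velocity = (31.178, -81.221) km/h; bus velocity = (71.287, 46.294) km/h.
Velocity of truck relative to bus = (31.178, -81.221) − (71.287, 46.294) = (-40.109, -127.516) km/h.
Magnitude = |(-40.109, -127.516)| = 133.675 km/h.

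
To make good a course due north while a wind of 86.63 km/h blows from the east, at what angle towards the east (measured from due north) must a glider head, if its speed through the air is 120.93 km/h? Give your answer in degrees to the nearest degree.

46°

The wind pushes perpendicular to the desired track; the heading must have a component into the wind equal to 86.63 km/h: 120.93 sin θ = 86.63.
sin θ = 0.7164, so θ = 45.755°.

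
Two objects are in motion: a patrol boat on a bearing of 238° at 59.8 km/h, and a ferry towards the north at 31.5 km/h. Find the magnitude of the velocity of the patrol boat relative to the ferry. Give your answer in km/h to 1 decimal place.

81.0 km/h

Taking east as x and north as y: patrol boat velocity = (-50.713, -31.689) km/h; ferry velocity = (0.000, 31.500) km/h.
Velocity of patrol boat relative to ferry = (-50.713, -31.689) − (0.000, 31.500) = (-50.713, -63.189) km/h.
Magnitude = |(-50.713, -63.189)| = 81.023 km/h.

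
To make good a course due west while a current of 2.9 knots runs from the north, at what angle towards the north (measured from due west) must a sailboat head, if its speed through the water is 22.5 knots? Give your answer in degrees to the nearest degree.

The current pushes perpendicular to the desired track; the heading must have a component into the current equal to 2.9 knots: 22.5 sin θ = 2.9.
sin θ = 0.1289, so θ = 7.405°.

7°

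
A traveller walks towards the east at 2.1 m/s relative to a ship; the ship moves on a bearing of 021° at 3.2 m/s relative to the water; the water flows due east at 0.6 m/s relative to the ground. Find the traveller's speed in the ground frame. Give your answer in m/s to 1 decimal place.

In east/north components (m/s): traveller relative to ship = (2.100, 0.000); ship relative to water = (1.147, 2.987); water relative to ground = (0.600, 0.000).
Sum = (3.847, 2.987) m/s.
Speed = |(3.847, 2.987)| = 4.871 m/s.

4.9 m/s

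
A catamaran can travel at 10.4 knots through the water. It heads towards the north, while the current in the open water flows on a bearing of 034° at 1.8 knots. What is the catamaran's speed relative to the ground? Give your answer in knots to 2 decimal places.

Taking east as x and north as y: velocity relative to the water = (0.000, 10.400) knots; the water relative to ground = (1.007, 1.492) knots.
Velocity relative to ground = (0.000, 10.400) + (1.007, 1.492) = (1.007, 11.892) knots.
Speed = |(1.007, 11.892)| = 11.935 knots.

11.93 knots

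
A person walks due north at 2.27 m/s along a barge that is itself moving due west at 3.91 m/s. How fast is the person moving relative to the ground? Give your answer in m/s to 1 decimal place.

4.5 m/s

Taking east as x and north as y: barge velocity = (-3.910, 0.000) m/s; person velocity relative to barge = (0.000, 2.270) m/s.
Velocity relative to ground = (-3.910, 0.000) + (0.000, 2.270) = (-3.910, 2.270) m/s.
Speed = |(-3.910, 2.270)| = 4.521 m/s.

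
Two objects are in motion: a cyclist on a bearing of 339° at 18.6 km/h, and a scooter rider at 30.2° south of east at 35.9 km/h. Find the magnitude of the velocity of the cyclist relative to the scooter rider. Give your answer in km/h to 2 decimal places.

Taking east as x and north as y: cyclist velocity = (-6.666, 17.365) km/h; scooter rider velocity = (31.027, -18.058) km/h.
Velocity of cyclist relative to scooter rider = (-6.666, 17.365) − (31.027, -18.058) = (-37.693, 35.423) km/h.
Magnitude = |(-37.693, 35.423)| = 51.726 km/h.

51.73 km/h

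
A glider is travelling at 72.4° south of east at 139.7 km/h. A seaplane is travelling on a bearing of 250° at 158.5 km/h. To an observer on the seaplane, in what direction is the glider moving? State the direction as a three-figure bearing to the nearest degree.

Taking east as x and north as y: glider velocity = (42.241, -133.161) km/h; seaplane velocity = (-148.941, -54.210) km/h.
Velocity of glider relative to seaplane = (42.241, -133.161) − (-148.941, -54.210) = (191.182, -78.951) km/h.
Bearing = atan2(191.18, -78.95) = 112.44° clockwise from north.

112°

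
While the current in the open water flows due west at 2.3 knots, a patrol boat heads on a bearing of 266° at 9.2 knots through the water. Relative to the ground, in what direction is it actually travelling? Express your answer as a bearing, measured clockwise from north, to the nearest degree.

Taking east as x and north as y: velocity relative to the water = (-9.178, -0.642) knots; the water relative to ground = (-2.300, 0.000) knots.
Velocity relative to ground = (-9.178, -0.642) + (-2.300, 0.000) = (-11.478, -0.642) knots.
Bearing = atan2(-11.48, -0.64) = 266.80° clockwise from north.

267°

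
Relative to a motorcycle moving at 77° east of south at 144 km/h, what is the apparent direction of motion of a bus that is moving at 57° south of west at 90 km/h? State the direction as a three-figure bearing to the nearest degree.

Taking east as x and north as y: bus velocity = (-49.018, -75.480) km/h; motorcycle velocity = (140.309, -32.393) km/h.
Velocity of bus relative to motorcycle = (-49.018, -75.480) − (140.309, -32.393) = (-189.327, -43.087) km/h.
Bearing = atan2(-189.33, -43.09) = 257.18° clockwise from north.

257°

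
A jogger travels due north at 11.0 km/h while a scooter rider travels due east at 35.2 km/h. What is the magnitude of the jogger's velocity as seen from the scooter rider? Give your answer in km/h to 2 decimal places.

Taking east as x and north as y: jogger velocity = (0.000, 11.000) km/h; scooter rider velocity = (35.200, 0.000) km/h.
Velocity of jogger relative to scooter rider = (0.000, 11.000) − (35.200, 0.000) = (-35.200, 11.000) km/h.
Magnitude = |(-35.200, 11.000)| = 36.879 km/h.

36.88 km/h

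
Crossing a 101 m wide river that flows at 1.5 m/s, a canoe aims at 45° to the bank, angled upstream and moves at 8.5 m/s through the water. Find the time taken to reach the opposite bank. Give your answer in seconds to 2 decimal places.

16.80 s

The component of the canoe's velocity perpendicular to the bank is 8.5 × sin 45° = 6.010 m/s.
Only the cross-stream component determines the crossing time; the current contributes nothing perpendicular to the bank.
Time = 101 / 6.010 = 16.804 s.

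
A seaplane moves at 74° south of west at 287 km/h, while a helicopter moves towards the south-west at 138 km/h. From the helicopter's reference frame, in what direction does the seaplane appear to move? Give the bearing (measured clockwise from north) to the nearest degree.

174°

Taking east as x and north as y: seaplane velocity = (-79.108, -275.882) km/h; helicopter velocity = (-97.581, -97.581) km/h.
Velocity of seaplane relative to helicopter = (-79.108, -275.882) − (-97.581, -97.581) = (18.473, -178.301) km/h.
Bearing = atan2(18.47, -178.30) = 174.09° clockwise from north.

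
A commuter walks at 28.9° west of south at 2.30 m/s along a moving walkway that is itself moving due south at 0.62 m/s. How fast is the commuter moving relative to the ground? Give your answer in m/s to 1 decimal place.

2.9 m/s

Taking east as x and north as y: moving walkway velocity = (0.000, -0.620) m/s; commuter velocity relative to moving walkway = (-1.112, -2.014) m/s.
Velocity relative to ground = (0.000, -0.620) + (-1.112, -2.014) = (-1.112, -2.634) m/s.
Speed = |(-1.112, -2.634)| = 2.859 m/s.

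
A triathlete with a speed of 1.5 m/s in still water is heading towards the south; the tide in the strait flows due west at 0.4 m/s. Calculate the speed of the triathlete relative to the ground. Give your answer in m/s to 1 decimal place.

1.6 m/s

Taking east as x and north as y: velocity relative to the water = (0.000, -1.500) m/s; the water relative to ground = (-0.400, 0.000) m/s.
Velocity relative to ground = (0.000, -1.500) + (-0.400, 0.000) = (-0.400, -1.500) m/s.
Speed = |(-0.400, -1.500)| = 1.552 m/s.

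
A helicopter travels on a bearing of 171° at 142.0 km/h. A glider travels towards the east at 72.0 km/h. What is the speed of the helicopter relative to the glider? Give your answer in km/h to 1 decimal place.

148.8 km/h

Taking east as x and north as y: helicopter velocity = (22.214, -140.252) km/h; glider velocity = (72.000, 0.000) km/h.
Velocity of helicopter relative to glider = (22.214, -140.252) − (72.000, 0.000) = (-49.786, -140.252) km/h.
Magnitude = |(-49.786, -140.252)| = 148.826 km/h.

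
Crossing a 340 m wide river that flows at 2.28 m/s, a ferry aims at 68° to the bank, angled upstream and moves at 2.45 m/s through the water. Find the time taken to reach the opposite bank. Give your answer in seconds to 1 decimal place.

The component of the ferry's velocity perpendicular to the bank is 2.45 × sin 68° = 2.272 m/s.
The current is parallel to the bank, so it does not affect the crossing time.
Time = 340 / 2.272 = 149.674 s.

149.7 s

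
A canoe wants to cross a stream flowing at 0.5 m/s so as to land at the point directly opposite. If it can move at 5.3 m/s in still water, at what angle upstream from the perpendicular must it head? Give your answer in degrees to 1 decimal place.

5.4°

To cancel the current, the upstream component of the canoe's velocity must equal the flow: 5.3 sin θ = 0.5.
sin θ = 0.5 / 5.3 = 0.0943.
θ = arcsin(0.0943) = 5.413°.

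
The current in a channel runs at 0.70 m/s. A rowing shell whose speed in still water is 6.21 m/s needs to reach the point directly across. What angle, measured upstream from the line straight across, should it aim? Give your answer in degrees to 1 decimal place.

6.5°

To cancel the current, the upstream component of the rowing shell's velocity must equal the flow: 6.21 sin θ = 0.70.
sin θ = 0.70 / 6.21 = 0.1127.
θ = arcsin(0.1127) = 6.472°.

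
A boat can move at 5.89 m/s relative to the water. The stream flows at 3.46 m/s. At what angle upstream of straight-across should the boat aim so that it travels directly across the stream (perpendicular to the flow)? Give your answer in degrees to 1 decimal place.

36.0°

To cancel the current, the upstream component of the boat's velocity must equal the flow: 5.89 sin θ = 3.46.
sin θ = 3.46 / 5.89 = 0.5874.
θ = arcsin(0.5874) = 35.975°.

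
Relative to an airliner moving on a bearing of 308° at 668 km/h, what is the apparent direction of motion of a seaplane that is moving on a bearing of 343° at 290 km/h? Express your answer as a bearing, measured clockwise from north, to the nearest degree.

107°

Taking east as x and north as y: seaplane velocity = (-84.788, 277.328) km/h; airliner velocity = (-526.391, 411.262) km/h.
Velocity of seaplane relative to airliner = (-84.788, 277.328) − (-526.391, 411.262) = (441.603, -133.933) km/h.
Bearing = atan2(441.60, -133.93) = 106.87° clockwise from north.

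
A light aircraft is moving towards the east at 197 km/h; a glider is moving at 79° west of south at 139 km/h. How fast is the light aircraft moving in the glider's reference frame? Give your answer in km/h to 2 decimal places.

334.50 km/h

Taking east as x and north as y: light aircraft velocity = (197.000, 0.000) km/h; glider velocity = (-136.446, -26.522) km/h.
Velocity of light aircraft relative to glider = (197.000, 0.000) − (-136.446, -26.522) = (333.446, 26.522) km/h.
Magnitude = |(333.446, 26.522)| = 334.499 km/h.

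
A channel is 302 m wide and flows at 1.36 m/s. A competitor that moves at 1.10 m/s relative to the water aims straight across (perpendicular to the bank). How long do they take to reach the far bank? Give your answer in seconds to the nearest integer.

275 s

The component of the competitor's velocity perpendicular to the bank is 1.10 m/s.
Only the cross-stream component determines the crossing time; the current contributes nothing perpendicular to the bank.
Time = 302 / 1.100 = 274.545 s.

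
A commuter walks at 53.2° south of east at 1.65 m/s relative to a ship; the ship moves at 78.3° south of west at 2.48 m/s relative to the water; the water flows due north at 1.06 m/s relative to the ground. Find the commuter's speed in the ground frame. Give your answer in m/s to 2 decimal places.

In east/north components (m/s): commuter relative to ship = (0.988, -1.321); ship relative to water = (-0.503, -2.428); water relative to ground = (0.000, 1.060).
Sum = (0.485, -2.690) m/s.
Speed = |(0.485, -2.690)| = 2.733 m/s.

2.73 m/s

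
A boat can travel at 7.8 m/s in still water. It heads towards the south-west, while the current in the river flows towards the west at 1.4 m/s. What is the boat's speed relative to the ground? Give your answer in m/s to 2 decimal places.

8.85 m/s

Taking east as x and north as y: velocity relative to the water = (-5.515, -5.515) m/s; the water relative to ground = (-1.400, 0.000) m/s.
Velocity relative to ground = (-5.515, -5.515) + (-1.400, 0.000) = (-6.915, -5.515) m/s.
Speed = |(-6.915, -5.515)| = 8.846 m/s.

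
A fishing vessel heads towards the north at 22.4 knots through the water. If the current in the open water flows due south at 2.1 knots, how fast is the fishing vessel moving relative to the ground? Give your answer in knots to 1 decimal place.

Taking east as x and north as y: velocity relative to the water = (0.000, 22.400) knots; the water relative to ground = (0.000, -2.100) knots.
Velocity relative to ground = (0.000, 22.400) + (0.000, -2.100) = (0.000, 20.300) knots.
Speed = |(0.000, 20.300)| = 20.300 knots.

20.3 knots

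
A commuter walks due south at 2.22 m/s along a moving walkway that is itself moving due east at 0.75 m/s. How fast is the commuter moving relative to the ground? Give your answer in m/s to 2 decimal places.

2.34 m/s

Taking east as x and north as y: moving walkway velocity = (0.750, 0.000) m/s; commuter velocity relative to moving walkway = (0.000, -2.220) m/s.
Velocity relative to ground = (0.750, 0.000) + (0.000, -2.220) = (0.750, -2.220) m/s.
Speed = |(0.750, -2.220)| = 2.343 m/s.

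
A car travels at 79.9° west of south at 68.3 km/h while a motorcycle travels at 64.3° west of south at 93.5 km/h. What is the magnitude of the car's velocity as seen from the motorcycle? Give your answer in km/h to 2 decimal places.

33.25 km/h

Taking east as x and north as y: car velocity = (-67.242, -11.978) km/h; motorcycle velocity = (-84.251, -40.547) km/h.
Velocity of car relative to motorcycle = (-67.242, -11.978) − (-84.251, -40.547) = (17.009, 28.570) km/h.
Magnitude = |(17.009, 28.570)| = 33.250 km/h.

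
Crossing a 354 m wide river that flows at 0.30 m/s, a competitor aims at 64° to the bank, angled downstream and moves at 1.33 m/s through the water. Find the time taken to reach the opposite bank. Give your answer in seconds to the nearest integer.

The component of the competitor's velocity perpendicular to the bank is 1.33 × sin 64° = 1.195 m/s.
Only the cross-stream component determines the crossing time; the current contributes nothing perpendicular to the bank.
Time = 354 / 1.195 = 296.136 s.

296 s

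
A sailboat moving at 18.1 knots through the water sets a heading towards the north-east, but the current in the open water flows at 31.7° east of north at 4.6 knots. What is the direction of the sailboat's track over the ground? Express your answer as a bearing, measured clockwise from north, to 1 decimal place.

Taking east as x and north as y: velocity relative to the water = (12.799, 12.799) knots; the water relative to ground = (2.417, 3.914) knots.
Velocity relative to ground = (12.799, 12.799) + (2.417, 3.914) = (15.216, 16.712) knots.
Bearing = atan2(15.22, 16.71) = 42.32° clockwise from north.

042.3°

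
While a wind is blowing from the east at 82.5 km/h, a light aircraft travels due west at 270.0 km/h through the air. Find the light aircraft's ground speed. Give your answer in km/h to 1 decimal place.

352.5 km/h

Taking east as x and north as y: velocity relative to the air = (-270.000, 0.000) km/h; the air relative to ground = (-82.500, 0.000) km/h.
Velocity relative to ground = (-270.000, 0.000) + (-82.500, 0.000) = (-352.500, 0.000) km/h.
Speed = |(-352.500, 0.000)| = 352.500 km/h.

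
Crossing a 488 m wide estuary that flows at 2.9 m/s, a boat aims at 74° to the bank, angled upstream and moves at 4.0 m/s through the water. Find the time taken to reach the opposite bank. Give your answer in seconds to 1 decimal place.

126.9 s

The component of the boat's velocity perpendicular to the bank is 4.0 × sin 74° = 3.845 m/s.
The current is parallel to the bank, so it does not affect the crossing time.
Time = 488 / 3.845 = 126.917 s.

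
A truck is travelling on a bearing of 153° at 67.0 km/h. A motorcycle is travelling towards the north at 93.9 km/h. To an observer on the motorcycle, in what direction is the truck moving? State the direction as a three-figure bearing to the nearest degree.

169°

Taking east as x and north as y: truck velocity = (30.417, -59.697) km/h; motorcycle velocity = (0.000, 93.900) km/h.
Velocity of truck relative to motorcycle = (30.417, -59.697) − (0.000, 93.900) = (30.417, -153.597) km/h.
Bearing = atan2(30.42, -153.60) = 168.80° clockwise from north.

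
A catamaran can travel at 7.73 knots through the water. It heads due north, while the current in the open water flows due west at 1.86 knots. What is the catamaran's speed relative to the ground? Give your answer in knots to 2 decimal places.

Taking east as x and north as y: velocity relative to the water = (0.000, 7.730) knots; the water relative to ground = (-1.860, 0.000) knots.
Velocity relative to ground = (0.000, 7.730) + (-1.860, 0.000) = (-1.860, 7.730) knots.
Speed = |(-1.860, 7.730)| = 7.951 knots.

7.95 knots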